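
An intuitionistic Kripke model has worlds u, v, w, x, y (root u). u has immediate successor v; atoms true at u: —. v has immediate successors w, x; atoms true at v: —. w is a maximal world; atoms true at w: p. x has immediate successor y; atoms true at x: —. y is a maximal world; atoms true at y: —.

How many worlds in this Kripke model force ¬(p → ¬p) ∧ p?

u: does not force it — u ⊮ ¬(p → ¬p) ∧ p since u fails ¬(p → ¬p).
v: does not force it — v ⊮ ¬(p → ¬p) ∧ p since v fails ¬(p → ¬p).
w: forces it.
x: does not force it — x ⊮ ¬(p → ¬p) ∧ p since x fails ¬(p → ¬p).
y: does not force it.
Worlds forcing the formula: {w}.

1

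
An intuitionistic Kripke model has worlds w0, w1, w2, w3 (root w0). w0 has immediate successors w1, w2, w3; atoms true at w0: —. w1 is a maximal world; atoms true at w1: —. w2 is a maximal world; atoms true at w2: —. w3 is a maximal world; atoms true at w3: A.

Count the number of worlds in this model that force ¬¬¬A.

2

w0: does not force it — w0 ⊮ ¬¬¬A since w3 is accessible from w0 and w3 ⊩ ¬¬A.
w1: forces it.
w2: forces it.
w3: does not force it — w3 ⊮ ¬¬¬A since w3 is accessible from w3 and w3 ⊩ ¬¬A.
Worlds forcing the formula: {w1, w2}.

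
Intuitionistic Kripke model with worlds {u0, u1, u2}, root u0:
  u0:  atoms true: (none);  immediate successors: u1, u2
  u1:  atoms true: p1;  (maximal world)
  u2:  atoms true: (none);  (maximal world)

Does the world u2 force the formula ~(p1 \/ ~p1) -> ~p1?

u2 ||- ~(p1 \/ ~p1) -> ~p1 vacuously: no world accessible from u2 forces the antecedent ~(p1 \/ ~p1).

Yes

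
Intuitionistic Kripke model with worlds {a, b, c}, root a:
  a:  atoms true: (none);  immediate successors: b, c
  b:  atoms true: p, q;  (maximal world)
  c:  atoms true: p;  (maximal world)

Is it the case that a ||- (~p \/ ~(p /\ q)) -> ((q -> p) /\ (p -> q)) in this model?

a ||-/- (~p \/ ~(p /\ q)) -> ((q -> p) /\ (p -> q)): at the accessible world c, c ||- ~p \/ ~(p /\ q) but c ||-/- (q -> p) /\ (p -> q).
c ||-/- (q -> p) /\ (p -> q) since c fails p -> q.

No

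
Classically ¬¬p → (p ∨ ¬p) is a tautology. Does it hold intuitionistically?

This is a variant of double-negation elimination (deriving excluded middle from double negation), which is not intuitionistically valid.
A Kripke countermodel: worlds w0, w1; order generated by w0 ≤ w1; atoms true at each world — w0:{}; w1:{p}.
w0 ⊮ ¬¬p → (p ∨ ¬p): already at w0 itself, w0 ⊩ ¬¬p but w0 ⊮ p ∨ ¬p.
w0 ⊮ p ∨ ¬p: neither disjunct is forced at w0.
w0 lacks atom p, so w0 ⊮ p.
So the root w0 does not force the formula.

No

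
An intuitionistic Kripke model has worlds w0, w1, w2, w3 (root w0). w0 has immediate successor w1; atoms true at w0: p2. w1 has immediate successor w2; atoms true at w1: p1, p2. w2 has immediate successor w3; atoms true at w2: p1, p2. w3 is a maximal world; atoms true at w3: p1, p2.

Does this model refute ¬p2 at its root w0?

Yes

w0 ⊮ ¬p2 since w0 is accessible from w0 and w0 ⊩ p2.
So the root w0 does not force ¬p2; the model is a countermodel.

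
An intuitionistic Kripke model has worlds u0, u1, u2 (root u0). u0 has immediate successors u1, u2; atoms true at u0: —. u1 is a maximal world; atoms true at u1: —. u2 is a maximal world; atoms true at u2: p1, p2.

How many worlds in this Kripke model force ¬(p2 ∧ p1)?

1

u0: does not force it — u0 ⊮ ¬(p2 ∧ p1) since u2 is accessible from u0 and u2 ⊩ p2 ∧ p1.
u1: forces it.
u2: does not force it.
Worlds forcing the formula: {u1}.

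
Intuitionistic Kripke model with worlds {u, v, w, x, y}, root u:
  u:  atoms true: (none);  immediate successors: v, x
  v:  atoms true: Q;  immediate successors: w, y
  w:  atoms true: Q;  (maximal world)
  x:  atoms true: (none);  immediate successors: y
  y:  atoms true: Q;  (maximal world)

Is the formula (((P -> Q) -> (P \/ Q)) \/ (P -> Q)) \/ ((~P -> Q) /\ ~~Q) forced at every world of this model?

Yes

u ||- (((P -> Q) -> (P \/ Q)) \/ (P -> Q)) \/ ((~P -> Q) /\ ~~Q) via the disjunct ((P -> Q) -> (P \/ Q)) \/ (P -> Q).
Since the root u forces (((P -> Q) -> (P \/ Q)) \/ (P -> Q)) \/ ((~P -> Q) /\ ~~Q) and forcing is persistent (monotone upward), every world forces it.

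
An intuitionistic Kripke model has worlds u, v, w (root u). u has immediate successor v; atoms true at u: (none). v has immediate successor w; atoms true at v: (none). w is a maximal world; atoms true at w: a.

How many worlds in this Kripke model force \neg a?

u: does not force it — u \nVdash \neg a since w is accessible from u and w \Vdash a.
v: does not force it — v \nVdash \neg a since w is accessible from v and w \Vdash a.
w: does not force it — w \nVdash \neg a since w is accessible from w and w \Vdash a.
Worlds forcing the formula: { }.

0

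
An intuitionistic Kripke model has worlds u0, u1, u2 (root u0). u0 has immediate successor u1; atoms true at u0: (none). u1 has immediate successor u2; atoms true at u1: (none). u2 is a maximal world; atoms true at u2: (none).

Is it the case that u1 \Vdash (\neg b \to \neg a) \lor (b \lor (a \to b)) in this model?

Yes

u1 \Vdash (\neg b \to \neg a) \lor (b \lor (a \to b)) via the disjunct \neg b \to \neg a.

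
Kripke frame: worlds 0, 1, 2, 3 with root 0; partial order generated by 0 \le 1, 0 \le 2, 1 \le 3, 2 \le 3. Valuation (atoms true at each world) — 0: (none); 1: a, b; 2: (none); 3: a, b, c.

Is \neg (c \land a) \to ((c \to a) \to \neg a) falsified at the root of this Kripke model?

0 \Vdash \neg (c \land a) \to ((c \to a) \to \neg a) vacuously: no world accessible from 0 forces the antecedent \neg (c \land a).
So the root 0 forces \neg (c \land a) \to ((c \to a) \to \neg a); the model is not a countermodel.

No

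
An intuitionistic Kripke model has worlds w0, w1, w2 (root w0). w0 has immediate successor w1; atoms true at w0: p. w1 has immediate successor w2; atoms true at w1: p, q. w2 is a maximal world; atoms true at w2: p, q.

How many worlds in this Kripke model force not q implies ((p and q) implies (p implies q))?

w0: forces it.
w1: forces it.
w2: forces it.
Worlds forcing the formula: {w0, w1, w2}.

3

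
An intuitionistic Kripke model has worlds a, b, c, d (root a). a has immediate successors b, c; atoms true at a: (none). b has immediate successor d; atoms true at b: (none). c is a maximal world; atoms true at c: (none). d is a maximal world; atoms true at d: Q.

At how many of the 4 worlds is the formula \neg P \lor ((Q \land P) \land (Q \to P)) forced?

a: forces it.
b: forces it.
c: forces it.
d: forces it.
Worlds forcing the formula: {a, b, c, d}.

4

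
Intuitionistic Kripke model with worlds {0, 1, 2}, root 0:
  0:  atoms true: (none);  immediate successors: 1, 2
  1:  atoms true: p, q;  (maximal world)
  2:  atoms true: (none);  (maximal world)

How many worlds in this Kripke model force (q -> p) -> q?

0: does not force it — 0 ||-/- (q -> p) -> q: already at 0 itself, 0 ||- q -> p but 0 ||-/- q.
1: forces it.
2: does not force it — 2 ||-/- (q -> p) -> q: already at 2 itself, 2 ||- q -> p but 2 ||-/- q.
Worlds forcing the formula: {1}.

1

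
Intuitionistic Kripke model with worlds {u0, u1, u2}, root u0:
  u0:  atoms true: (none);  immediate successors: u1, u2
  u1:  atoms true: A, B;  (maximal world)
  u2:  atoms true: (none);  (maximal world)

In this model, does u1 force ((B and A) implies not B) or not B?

No

u1 does not force ((B and A) implies not B) or not B: neither disjunct is forced at u1.
u1 does not force (B and A) implies not B: already at u1 itself, u1 forces B and A but u1 does not force not B.
u1 does not force not B since u1 is accessible from u1 and u1 forces B.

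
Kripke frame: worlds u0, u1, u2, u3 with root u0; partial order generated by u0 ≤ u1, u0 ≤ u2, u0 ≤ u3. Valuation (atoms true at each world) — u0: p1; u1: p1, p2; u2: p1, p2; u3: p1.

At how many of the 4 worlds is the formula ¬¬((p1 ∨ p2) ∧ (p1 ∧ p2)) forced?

u0: does not force it — u0 ⊮ ¬¬((p1 ∨ p2) ∧ (p1 ∧ p2)) since u3 is accessible from u0 and u3 ⊩ ¬((p1 ∨ p2) ∧ (p1 ∧ p2)).
u1: forces it.
u2: forces it.
u3: does not force it — u3 ⊮ ¬¬((p1 ∨ p2) ∧ (p1 ∧ p2)) since u3 is accessible from u3 and u3 ⊩ ¬((p1 ∨ p2) ∧ (p1 ∧ p2)).
Worlds forcing the formula: {u1, u2}.

2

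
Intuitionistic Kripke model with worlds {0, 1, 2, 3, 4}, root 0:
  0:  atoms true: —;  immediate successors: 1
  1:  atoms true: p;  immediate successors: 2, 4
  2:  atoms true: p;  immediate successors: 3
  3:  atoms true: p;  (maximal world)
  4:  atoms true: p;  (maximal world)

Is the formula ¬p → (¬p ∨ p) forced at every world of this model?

0 ⊩ ¬p → (¬p ∨ p) vacuously: no world accessible from 0 forces the antecedent ¬p.
Since the root 0 forces ¬p → (¬p ∨ p) and forcing is persistent (monotone upward), every world forces it.

Yes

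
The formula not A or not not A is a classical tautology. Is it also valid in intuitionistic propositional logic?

No

This is the weak law of excluded middle, which is not intuitionistically valid.
A Kripke countermodel: worlds s0, s1, s2; order generated by s0 <= s1, s0 <= s2; atoms true at each world — s0:{}; s1:{A}; s2:{}.
s0 does not force not A or not not A: neither disjunct is forced at s0.
s0 does not force not A since s1 is accessible from s0 and s1 forces A.
So the root s0 does not force the formula.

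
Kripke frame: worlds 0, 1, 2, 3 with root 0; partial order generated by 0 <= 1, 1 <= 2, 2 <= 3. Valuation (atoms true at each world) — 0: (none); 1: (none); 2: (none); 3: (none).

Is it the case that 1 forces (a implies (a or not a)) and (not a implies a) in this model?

No

1 does not force (a implies (a or not a)) and (not a implies a) since 1 fails not a implies a.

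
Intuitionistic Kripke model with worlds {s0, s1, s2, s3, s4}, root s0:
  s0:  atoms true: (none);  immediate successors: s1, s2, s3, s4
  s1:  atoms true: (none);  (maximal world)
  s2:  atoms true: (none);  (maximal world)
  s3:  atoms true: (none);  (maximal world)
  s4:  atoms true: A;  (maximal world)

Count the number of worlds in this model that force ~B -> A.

s0: does not force it — s0 ||-/- ~B -> A: already at s0 itself, s0 ||- ~B but s0 ||-/- A.
s1: does not force it — s1 ||-/- ~B -> A: already at s1 itself, s1 ||- ~B but s1 ||-/- A.
s2: does not force it — s2 ||-/- ~B -> A: already at s2 itself, s2 ||- ~B but s2 ||-/- A.
s3: does not force it.
s4: forces it.
Worlds forcing the formula: {s4}.

1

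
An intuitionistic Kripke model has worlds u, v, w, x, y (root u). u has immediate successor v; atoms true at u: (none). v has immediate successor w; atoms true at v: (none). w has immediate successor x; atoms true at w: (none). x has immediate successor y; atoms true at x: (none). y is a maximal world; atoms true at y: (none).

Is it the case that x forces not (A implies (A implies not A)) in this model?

x does not force not (A implies (A implies not A)) since x is accessible from x and x forces A implies (A implies not A).
x forces A implies (A implies not A) vacuously: no world accessible from x forces the antecedent A.

No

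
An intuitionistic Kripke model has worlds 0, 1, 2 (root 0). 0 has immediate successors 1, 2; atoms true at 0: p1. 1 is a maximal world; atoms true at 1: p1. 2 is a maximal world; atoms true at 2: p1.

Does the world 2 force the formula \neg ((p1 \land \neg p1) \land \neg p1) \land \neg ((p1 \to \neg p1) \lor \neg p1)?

Yes

2 \Vdash \neg ((p1 \land \neg p1) \land \neg p1) \land \neg ((p1 \to \neg p1) \lor \neg p1) since 2 forces both conjuncts.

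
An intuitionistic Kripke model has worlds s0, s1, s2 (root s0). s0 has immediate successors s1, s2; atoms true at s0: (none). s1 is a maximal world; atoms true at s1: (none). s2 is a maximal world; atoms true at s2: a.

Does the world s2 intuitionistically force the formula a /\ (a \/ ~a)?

Yes

s2 ||- a /\ (a \/ ~a) since s2 forces both conjuncts.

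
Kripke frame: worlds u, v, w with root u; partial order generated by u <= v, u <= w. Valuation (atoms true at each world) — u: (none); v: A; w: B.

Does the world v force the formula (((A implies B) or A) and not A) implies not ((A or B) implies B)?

v forces (((A implies B) or A) and not A) implies not ((A or B) implies B) vacuously: no world accessible from v forces the antecedent ((A implies B) or A) and not A.

Yes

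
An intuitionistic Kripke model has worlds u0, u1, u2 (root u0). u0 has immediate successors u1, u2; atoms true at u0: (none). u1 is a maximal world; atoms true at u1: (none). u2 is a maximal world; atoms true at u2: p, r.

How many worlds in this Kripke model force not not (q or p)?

1

u0: does not force it — u0 does not force not not (q or p) since u1 is accessible from u0 and u1 forces not (q or p).
u1: does not force it.
u2: forces it.
Worlds forcing the formula: {u2}.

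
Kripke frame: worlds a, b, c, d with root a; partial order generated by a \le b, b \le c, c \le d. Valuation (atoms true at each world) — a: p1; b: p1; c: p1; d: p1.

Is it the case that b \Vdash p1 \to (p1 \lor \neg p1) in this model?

b \Vdash p1 \to (p1 \lor \neg p1): every world accessible from b that forces p1 (namely b, c, d) also forces p1 \lor \neg p1.

Yes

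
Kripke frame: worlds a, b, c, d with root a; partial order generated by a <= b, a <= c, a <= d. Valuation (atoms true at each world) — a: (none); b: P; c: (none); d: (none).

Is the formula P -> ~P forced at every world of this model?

No

Not every world: a ||-/- P -> ~P.
a ||-/- P -> ~P: at the accessible world b, b ||- P but b ||-/- ~P.
b ||-/- ~P since b is accessible from b and b ||- P.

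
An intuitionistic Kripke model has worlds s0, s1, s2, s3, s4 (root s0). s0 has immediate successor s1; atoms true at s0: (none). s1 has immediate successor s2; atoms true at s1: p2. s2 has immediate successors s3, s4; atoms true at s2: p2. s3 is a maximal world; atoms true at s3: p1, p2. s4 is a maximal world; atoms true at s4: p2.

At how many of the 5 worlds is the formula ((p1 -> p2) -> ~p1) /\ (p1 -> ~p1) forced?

s0: does not force it — s0 ||-/- ((p1 -> p2) -> ~p1) /\ (p1 -> ~p1) since s0 fails (p1 -> p2) -> ~p1.
s1: does not force it — s1 ||-/- ((p1 -> p2) -> ~p1) /\ (p1 -> ~p1) since s1 fails (p1 -> p2) -> ~p1.
s2: does not force it — s2 ||-/- ((p1 -> p2) -> ~p1) /\ (p1 -> ~p1) since s2 fails (p1 -> p2) -> ~p1.
s3: does not force it.
s4: forces it.
Worlds forcing the formula: {s4}.

1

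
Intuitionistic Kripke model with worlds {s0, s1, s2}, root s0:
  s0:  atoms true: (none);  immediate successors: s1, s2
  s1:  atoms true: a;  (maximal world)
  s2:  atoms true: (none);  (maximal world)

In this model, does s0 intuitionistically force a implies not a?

s0 does not force a implies not a: at the accessible world s1, s1 forces a but s1 does not force not a.
s1 does not force not a since s1 is accessible from s1 and s1 forces a.

No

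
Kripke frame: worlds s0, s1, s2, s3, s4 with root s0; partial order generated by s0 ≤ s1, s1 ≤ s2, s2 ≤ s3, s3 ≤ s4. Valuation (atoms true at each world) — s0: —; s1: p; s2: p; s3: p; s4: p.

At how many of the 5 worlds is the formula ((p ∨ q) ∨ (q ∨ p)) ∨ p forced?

s0: does not force it — s0 ⊮ ((p ∨ q) ∨ (q ∨ p)) ∨ p: neither disjunct is forced at s0.
s1: forces it.
s2: forces it.
s3: forces it.
s4: forces it.
Worlds forcing the formula: {s1, s2, s3, s4}.

4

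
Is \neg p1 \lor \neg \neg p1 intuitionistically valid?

This is the weak law of excluded middle, which is not intuitionistically valid.
A Kripke countermodel: worlds s0, s1, s2; order generated by s0 \le s1, s0 \le s2; atoms true at each world — s0:{}; s1:{p1}; s2:{}.
s0 \nVdash \neg p1 \lor \neg \neg p1: neither disjunct is forced at s0.
s0 \nVdash \neg p1 since s1 is accessible from s0 and s1 \Vdash p1.
So the root s0 does not force the formula.

No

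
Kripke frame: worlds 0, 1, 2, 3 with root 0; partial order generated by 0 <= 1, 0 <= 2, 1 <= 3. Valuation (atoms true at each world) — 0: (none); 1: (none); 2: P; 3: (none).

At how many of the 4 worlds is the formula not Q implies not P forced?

2

0: does not force it — 0 does not force not Q implies not P: already at 0 itself, 0 forces not Q but 0 does not force not P.
1: forces it.
2: does not force it — 2 does not force not Q implies not P: already at 2 itself, 2 forces not Q but 2 does not force not P.
3: forces it.
Worlds forcing the formula: {1, 3}.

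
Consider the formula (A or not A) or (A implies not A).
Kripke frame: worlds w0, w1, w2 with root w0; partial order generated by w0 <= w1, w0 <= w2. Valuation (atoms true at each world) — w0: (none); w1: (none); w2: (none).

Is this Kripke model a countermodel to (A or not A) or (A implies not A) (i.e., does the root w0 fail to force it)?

No

w0 forces (A or not A) or (A implies not A) via the disjunct A or not A.
So the root w0 forces (A or not A) or (A implies not A); the model is not a countermodel.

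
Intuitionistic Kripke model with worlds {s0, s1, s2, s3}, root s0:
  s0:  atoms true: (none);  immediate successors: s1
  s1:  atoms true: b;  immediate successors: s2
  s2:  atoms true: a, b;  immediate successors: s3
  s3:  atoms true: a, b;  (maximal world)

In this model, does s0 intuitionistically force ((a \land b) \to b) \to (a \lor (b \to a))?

No

s0 \nVdash ((a \land b) \to b) \to (a \lor (b \to a)): already at s0 itself, s0 \Vdash (a \land b) \to b but s0 \nVdash a \lor (b \to a).
s0 \nVdash a \lor (b \to a): neither disjunct is forced at s0.
s0 lacks atom a, so s0 \nVdash a.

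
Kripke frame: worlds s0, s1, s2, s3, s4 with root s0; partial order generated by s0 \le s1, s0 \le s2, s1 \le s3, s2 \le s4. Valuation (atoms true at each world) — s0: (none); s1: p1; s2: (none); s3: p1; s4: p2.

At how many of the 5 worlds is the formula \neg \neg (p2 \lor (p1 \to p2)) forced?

2

s0: does not force it — s0 \nVdash \neg \neg (p2 \lor (p1 \to p2)) since s1 is accessible from s0 and s1 \Vdash \neg (p2 \lor (p1 \to p2)).
s1: does not force it.
s2: forces it.
s3: does not force it.
s4: forces it.
Worlds forcing the formula: {s2, s4}.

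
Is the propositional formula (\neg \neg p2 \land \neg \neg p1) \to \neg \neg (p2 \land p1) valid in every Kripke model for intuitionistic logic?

This is the distribution of double negation over conjunction, which is intuitionistically derivable.
Assume \neg \neg p2, \neg \neg p1, and \neg (p2 \land p1). From p2 we'd get \neg p1 (since p2 \land p1 is refuted), contradicting \neg \neg p1; so \neg p2, contradicting \neg \neg p2.

Yes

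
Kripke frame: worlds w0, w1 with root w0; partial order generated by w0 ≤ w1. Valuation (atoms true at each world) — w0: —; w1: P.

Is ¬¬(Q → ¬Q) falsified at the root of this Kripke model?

No

w0 ⊩ ¬¬(Q → ¬Q): no world accessible from w0 forces ¬(Q → ¬Q).
So the root w0 forces ¬¬(Q → ¬Q); the model is not a countermodel.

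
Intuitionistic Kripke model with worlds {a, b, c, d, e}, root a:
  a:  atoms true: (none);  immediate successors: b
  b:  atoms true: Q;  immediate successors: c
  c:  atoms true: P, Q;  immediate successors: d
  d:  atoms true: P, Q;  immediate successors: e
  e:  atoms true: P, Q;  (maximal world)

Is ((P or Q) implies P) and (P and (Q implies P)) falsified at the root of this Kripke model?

a does not force ((P or Q) implies P) and (P and (Q implies P)) since a fails (P or Q) implies P.
So the root a does not force ((P or Q) implies P) and (P and (Q implies P)); the model is a countermodel.

Yes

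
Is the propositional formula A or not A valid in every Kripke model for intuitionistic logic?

This is the law of excluded middle, which is not intuitionistically valid.
A Kripke countermodel: worlds a, b; order generated by a <= b; atoms true at each world — a:{}; b:{A}.
a does not force A or not A: neither disjunct is forced at a.
a lacks atom A, so a does not force A.
So the root a does not force the formula.

No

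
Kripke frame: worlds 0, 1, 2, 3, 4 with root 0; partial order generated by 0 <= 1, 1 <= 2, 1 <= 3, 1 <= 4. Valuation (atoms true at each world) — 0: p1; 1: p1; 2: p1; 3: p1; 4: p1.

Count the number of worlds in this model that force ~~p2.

0: does not force it — 0 ||-/- ~~p2 since 0 is accessible from 0 and 0 ||- ~p2.
1: does not force it — 1 ||-/- ~~p2 since 1 is accessible from 1 and 1 ||- ~p2.
2: does not force it.
3: does not force it.
4: does not force it.
Worlds forcing the formula: { }.

0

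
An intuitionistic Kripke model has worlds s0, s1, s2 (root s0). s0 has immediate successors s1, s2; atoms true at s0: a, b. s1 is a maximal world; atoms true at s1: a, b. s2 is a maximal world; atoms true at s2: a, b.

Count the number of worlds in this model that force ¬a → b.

3

s0: forces it.
s1: forces it.
s2: forces it.
Worlds forcing the formula: {s0, s1, s2}.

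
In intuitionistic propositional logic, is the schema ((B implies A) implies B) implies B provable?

This is Peirce's law, which is not intuitionistically valid.
A Kripke countermodel: worlds u0, u1; order generated by u0 <= u1; atoms true at each world — u0:{}; u1:{B}.
u0 does not force ((B implies A) implies B) implies B: already at u0 itself, u0 forces (B implies A) implies B but u0 does not force B.
u0 lacks atom B, so u0 does not force B.
So the root u0 does not force the formula.

No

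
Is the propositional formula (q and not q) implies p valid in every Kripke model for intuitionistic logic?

This is an instance of ex falso quodlibet, which is intuitionistically derivable.
No world can force both q and not q, so the antecedent q and not q is never forced and the implication holds vacuously at every world.

Yes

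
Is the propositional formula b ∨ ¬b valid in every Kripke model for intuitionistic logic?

This is the law of excluded middle, which is not intuitionistically valid.
A Kripke countermodel: worlds u0, u1; order generated by u0 ≤ u1; atoms true at each world — u0:{}; u1:{b}.
u0 ⊮ b ∨ ¬b: neither disjunct is forced at u0.
u0 lacks atom b, so u0 ⊮ b.
So the root u0 does not force the formula.

No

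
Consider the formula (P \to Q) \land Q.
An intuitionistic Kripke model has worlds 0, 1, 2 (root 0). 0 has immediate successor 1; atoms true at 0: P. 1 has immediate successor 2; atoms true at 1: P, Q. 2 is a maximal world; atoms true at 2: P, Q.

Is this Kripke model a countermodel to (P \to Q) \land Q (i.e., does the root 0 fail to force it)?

0 \nVdash (P \to Q) \land Q since 0 fails P \to Q.
So the root 0 does not force (P \to Q) \land Q; the model is a countermodel.

Yes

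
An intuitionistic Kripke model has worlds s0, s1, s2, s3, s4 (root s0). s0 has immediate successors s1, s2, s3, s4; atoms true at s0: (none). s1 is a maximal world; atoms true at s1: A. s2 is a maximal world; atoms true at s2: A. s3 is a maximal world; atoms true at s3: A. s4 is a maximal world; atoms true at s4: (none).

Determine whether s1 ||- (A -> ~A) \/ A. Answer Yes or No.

s1 ||- (A -> ~A) \/ A via the disjunct A.

Yes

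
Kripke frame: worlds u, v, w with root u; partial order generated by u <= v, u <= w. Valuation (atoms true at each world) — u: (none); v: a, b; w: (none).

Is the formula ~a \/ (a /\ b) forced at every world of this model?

No

Not every world: u ||-/- ~a \/ (a /\ b).
u ||-/- ~a \/ (a /\ b): neither disjunct is forced at u.
u ||-/- ~a since v is accessible from u and v ||- a.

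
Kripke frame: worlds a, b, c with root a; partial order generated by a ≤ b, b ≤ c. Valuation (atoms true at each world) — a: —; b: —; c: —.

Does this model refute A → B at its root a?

No

a ⊩ A → B vacuously: no world accessible from a forces the antecedent A.
So the root a forces A → B; the model is not a countermodel.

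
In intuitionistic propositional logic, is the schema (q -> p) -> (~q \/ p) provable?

This is the material-implication-as-disjunction principle, which is not intuitionistically valid.
A Kripke countermodel: worlds s0, s1; order generated by s0 <= s1; atoms true at each world — s0:{}; s1:{p,q}.
s0 ||-/- (q -> p) -> (~q \/ p): already at s0 itself, s0 ||- q -> p but s0 ||-/- ~q \/ p.
s0 ||-/- ~q \/ p: neither disjunct is forced at s0.
s0 ||-/- ~q since s1 is accessible from s0 and s1 ||- q.
So the root s0 does not force the formula.

No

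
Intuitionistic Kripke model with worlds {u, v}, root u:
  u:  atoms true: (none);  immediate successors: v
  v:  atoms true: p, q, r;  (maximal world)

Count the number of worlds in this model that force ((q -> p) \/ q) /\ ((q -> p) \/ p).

2

u: forces it.
v: forces it.
Worlds forcing the formula: {u, v}.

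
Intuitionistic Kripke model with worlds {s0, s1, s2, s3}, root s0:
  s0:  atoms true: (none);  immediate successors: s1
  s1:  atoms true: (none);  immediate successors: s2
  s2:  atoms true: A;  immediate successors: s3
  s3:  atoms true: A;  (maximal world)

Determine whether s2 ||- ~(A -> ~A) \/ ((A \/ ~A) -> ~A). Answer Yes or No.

s2 ||- ~(A -> ~A) \/ ((A \/ ~A) -> ~A) via the disjunct ~(A -> ~A).

Yes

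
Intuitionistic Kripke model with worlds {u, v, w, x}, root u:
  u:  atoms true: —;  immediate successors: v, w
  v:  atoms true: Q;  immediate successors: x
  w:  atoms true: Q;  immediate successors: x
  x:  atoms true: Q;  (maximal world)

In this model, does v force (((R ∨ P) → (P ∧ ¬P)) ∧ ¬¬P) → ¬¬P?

Yes

v ⊩ (((R ∨ P) → (P ∧ ¬P)) ∧ ¬¬P) → ¬¬P vacuously: no world accessible from v forces the antecedent ((R ∨ P) → (P ∧ ¬P)) ∧ ¬¬P.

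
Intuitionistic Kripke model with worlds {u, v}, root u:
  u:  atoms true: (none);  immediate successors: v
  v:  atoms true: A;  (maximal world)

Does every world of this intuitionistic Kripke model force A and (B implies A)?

No

Not every world: u does not force A and (B implies A).
u does not force A and (B implies A) since u fails A.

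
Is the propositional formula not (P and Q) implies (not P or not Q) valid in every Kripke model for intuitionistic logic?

No

This is the constructively invalid direction of De Morgan's law for conjunction, which is not intuitionistically valid.
A Kripke countermodel: worlds s0, s1, s2; order generated by s0 <= s1, s0 <= s2; atoms true at each world — s0:{}; s1:{P}; s2:{Q}.
s0 does not force not (P and Q) implies (not P or not Q): already at s0 itself, s0 forces not (P and Q) but s0 does not force not P or not Q.
s0 does not force not P or not Q: neither disjunct is forced at s0.
s0 does not force not P since s1 is accessible from s0 and s1 forces P.
So the root s0 does not force the formula.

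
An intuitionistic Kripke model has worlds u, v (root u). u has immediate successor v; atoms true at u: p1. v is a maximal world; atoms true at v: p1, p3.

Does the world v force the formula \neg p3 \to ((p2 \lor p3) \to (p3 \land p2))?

v \Vdash \neg p3 \to ((p2 \lor p3) \to (p3 \land p2)) vacuously: no world accessible from v forces the antecedent \neg p3.

Yes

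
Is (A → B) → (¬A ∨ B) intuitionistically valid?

This is the material-implication-as-disjunction principle, which is not intuitionistically valid.
A Kripke countermodel: worlds a, b; order generated by a ≤ b; atoms true at each world — a:{}; b:{A,B}.
a ⊮ (A → B) → (¬A ∨ B): already at a itself, a ⊩ A → B but a ⊮ ¬A ∨ B.
a ⊮ ¬A ∨ B: neither disjunct is forced at a.
a ⊮ ¬A since b is accessible from a and b ⊩ A.
So the root a does not force the formula.

No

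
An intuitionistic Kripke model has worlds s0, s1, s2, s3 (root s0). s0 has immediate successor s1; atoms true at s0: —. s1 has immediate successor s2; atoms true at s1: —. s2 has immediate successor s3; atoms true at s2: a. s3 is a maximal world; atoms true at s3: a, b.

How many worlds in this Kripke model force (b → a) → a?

2

s0: does not force it — s0 ⊮ (b → a) → a: already at s0 itself, s0 ⊩ b → a but s0 ⊮ a.
s1: does not force it — s1 ⊮ (b → a) → a: already at s1 itself, s1 ⊩ b → a but s1 ⊮ a.
s2: forces it.
s3: forces it.
Worlds forcing the formula: {s2, s3}.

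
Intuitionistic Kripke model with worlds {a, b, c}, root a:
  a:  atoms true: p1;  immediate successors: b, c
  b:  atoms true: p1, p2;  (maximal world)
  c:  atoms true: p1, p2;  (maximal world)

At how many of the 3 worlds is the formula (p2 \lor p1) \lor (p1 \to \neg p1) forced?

3

a: forces it.
b: forces it.
c: forces it.
Worlds forcing the formula: {a, b, c}.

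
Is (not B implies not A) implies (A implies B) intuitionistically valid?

This is the converse of contraposition, which is not intuitionistically valid.
A Kripke countermodel: worlds s0, s1; order generated by s0 <= s1; atoms true at each world — s0:{A}; s1:{A,B}.
s0 does not force (not B implies not A) implies (A implies B): already at s0 itself, s0 forces not B implies not A but s0 does not force A implies B.
s0 does not force A implies B: already at s0 itself, s0 forces A but s0 does not force B.
s0 lacks atom B, so s0 does not force B.
So the root s0 does not force the formula.

No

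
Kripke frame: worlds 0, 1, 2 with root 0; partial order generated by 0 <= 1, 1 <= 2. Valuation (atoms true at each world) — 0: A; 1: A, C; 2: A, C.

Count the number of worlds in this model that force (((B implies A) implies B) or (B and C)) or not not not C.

0: does not force it — 0 does not force (((B implies A) implies B) or (B and C)) or not not not C: neither disjunct is forced at 0.
1: does not force it — 1 does not force (((B implies A) implies B) or (B and C)) or not not not C: neither disjunct is forced at 1.
2: does not force it.
Worlds forcing the formula: { }.

0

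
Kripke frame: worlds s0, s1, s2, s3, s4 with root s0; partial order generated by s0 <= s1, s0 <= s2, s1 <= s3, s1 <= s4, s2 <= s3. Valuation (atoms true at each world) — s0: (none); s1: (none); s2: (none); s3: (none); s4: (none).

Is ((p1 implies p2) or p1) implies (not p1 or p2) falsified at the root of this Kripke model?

s0 forces ((p1 implies p2) or p1) implies (not p1 or p2): every world accessible from s0 that forces (p1 implies p2) or p1 (namely s0, s1, s2, s3, s4) also forces not p1 or p2.
So the root s0 forces ((p1 implies p2) or p1) implies (not p1 or p2); the model is not a countermodel.

No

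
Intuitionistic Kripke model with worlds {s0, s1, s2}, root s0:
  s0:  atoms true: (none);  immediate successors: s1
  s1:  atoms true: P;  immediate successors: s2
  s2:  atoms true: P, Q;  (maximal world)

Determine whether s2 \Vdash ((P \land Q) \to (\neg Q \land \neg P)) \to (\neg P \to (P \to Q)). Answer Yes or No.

Yes

s2 \Vdash ((P \land Q) \to (\neg Q \land \neg P)) \to (\neg P \to (P \to Q)) vacuously: no world accessible from s2 forces the antecedent (P \land Q) \to (\neg Q \land \neg P).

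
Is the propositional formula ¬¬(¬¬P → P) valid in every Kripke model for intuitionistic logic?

Yes

This is the double negation of double-negation elimination, which is intuitionistically derivable.
By Glivenko's theorem the double negation of any classical propositional tautology is intuitionistically provable; ¬¬P → P is classically a tautology.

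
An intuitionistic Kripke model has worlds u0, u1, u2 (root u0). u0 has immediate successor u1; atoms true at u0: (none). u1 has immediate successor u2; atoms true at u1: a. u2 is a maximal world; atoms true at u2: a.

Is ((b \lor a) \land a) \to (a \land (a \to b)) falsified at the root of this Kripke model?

Yes

u0 \nVdash ((b \lor a) \land a) \to (a \land (a \to b)): at the accessible world u1, u1 \Vdash (b \lor a) \land a but u1 \nVdash a \land (a \to b).
u1 \nVdash a \land (a \to b) since u1 fails a \to b.
So the root u0 does not force ((b \lor a) \land a) \to (a \land (a \to b)); the model is a countermodel.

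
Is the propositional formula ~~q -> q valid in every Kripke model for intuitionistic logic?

No

This is double-negation elimination, which is not intuitionistically valid.
A Kripke countermodel: worlds u, v; order generated by u <= v; atoms true at each world — u:{}; v:{q}.
u ||-/- ~~q -> q: already at u itself, u ||- ~~q but u ||-/- q.
u lacks atom q, so u ||-/- q.
So the root u does not force the formula.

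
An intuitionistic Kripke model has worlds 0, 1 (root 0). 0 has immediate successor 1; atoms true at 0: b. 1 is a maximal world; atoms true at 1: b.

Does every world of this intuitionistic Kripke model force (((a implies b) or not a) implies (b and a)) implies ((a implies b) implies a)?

0 forces (((a implies b) or not a) implies (b and a)) implies ((a implies b) implies a) vacuously: no world accessible from 0 forces the antecedent ((a implies b) or not a) implies (b and a).
Since the root 0 forces (((a implies b) or not a) implies (b and a)) implies ((a implies b) implies a) and forcing is persistent (monotone upward), every world forces it.

Yes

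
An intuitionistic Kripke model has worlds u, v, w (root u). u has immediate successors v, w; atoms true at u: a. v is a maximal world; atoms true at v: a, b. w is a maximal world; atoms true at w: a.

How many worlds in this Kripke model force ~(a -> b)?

u: does not force it — u ||-/- ~(a -> b) since v is accessible from u and v ||- a -> b.
v: does not force it — v ||-/- ~(a -> b) since v is accessible from v and v ||- a -> b.
w: forces it.
Worlds forcing the formula: {w}.

1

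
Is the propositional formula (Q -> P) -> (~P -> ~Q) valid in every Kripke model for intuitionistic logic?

Yes

This is the forward direction of contraposition, which is intuitionistically derivable.
Assume Q -> P and ~P. If Q held then P would follow, contradicting ~P; so ~Q.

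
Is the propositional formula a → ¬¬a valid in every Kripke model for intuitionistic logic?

This is double-negation introduction, which is intuitionistically derivable.
If a world forces a then every accessible world forces a (persistence), so none forces ¬a; hence ¬¬a.

Yes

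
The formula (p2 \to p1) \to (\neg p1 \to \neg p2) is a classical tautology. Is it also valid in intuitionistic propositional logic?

This is the forward direction of contraposition, which is intuitionistically derivable.
Assume p2 \to p1 and \neg p1. If p2 held then p1 would follow, contradicting \neg p1; so \neg p2.

Yes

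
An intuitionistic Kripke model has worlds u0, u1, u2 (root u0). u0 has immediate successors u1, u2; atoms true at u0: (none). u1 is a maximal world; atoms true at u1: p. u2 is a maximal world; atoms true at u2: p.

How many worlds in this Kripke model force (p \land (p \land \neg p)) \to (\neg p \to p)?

3

u0: forces it.
u1: forces it.
u2: forces it.
Worlds forcing the formula: {u0, u1, u2}.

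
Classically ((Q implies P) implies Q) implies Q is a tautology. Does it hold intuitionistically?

This is Peirce's law, which is not intuitionistically valid.
A Kripke countermodel: worlds u, v; order generated by u <= v; atoms true at each world — u:{}; v:{Q}.
u does not force ((Q implies P) implies Q) implies Q: already at u itself, u forces (Q implies P) implies Q but u does not force Q.
u lacks atom Q, so u does not force Q.
So the root u does not force the formula.

No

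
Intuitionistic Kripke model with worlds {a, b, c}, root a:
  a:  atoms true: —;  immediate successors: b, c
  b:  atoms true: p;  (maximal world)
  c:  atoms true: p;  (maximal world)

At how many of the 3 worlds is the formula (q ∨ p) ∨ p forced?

a: does not force it — a ⊮ (q ∨ p) ∨ p: neither disjunct is forced at a.
b: forces it.
c: forces it.
Worlds forcing the formula: {b, c}.

2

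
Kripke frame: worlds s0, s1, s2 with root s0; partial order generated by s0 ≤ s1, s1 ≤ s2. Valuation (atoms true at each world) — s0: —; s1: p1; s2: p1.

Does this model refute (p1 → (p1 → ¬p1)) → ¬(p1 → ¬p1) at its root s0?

No

s0 ⊩ (p1 → (p1 → ¬p1)) → ¬(p1 → ¬p1) vacuously: no world accessible from s0 forces the antecedent p1 → (p1 → ¬p1).
So the root s0 forces (p1 → (p1 → ¬p1)) → ¬(p1 → ¬p1); the model is not a countermodel.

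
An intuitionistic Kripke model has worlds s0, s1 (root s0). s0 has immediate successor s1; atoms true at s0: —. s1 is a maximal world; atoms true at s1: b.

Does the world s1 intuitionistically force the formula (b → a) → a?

Yes

s1 ⊩ (b → a) → a vacuously: no world accessible from s1 forces the antecedent b → a.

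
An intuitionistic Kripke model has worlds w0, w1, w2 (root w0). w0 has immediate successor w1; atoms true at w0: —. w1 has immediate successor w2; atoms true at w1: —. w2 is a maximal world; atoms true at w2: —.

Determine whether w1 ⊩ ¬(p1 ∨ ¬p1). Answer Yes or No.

No

w1 ⊮ ¬(p1 ∨ ¬p1) since w1 is accessible from w1 and w1 ⊩ p1 ∨ ¬p1.
w1 ⊩ p1 ∨ ¬p1 via the disjunct ¬p1.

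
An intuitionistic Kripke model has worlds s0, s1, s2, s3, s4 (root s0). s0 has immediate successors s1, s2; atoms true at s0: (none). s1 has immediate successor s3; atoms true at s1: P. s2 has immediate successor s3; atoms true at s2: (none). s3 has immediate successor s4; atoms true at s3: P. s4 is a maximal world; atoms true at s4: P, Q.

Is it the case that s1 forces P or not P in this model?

s1 forces P or not P via the disjunct P.

Yes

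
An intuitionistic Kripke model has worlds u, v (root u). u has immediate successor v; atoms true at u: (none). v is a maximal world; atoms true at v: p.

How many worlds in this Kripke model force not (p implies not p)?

u: forces it.
v: forces it.
Worlds forcing the formula: {u, v}.

2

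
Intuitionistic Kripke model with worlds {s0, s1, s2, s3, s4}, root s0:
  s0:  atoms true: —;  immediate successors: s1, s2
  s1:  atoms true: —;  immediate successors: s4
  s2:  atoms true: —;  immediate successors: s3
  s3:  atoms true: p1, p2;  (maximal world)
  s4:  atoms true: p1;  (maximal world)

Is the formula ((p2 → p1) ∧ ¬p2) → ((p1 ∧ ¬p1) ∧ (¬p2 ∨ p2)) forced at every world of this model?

No

Not every world: s0 ⊮ ((p2 → p1) ∧ ¬p2) → ((p1 ∧ ¬p1) ∧ (¬p2 ∨ p2)).
s0 ⊮ ((p2 → p1) ∧ ¬p2) → ((p1 ∧ ¬p1) ∧ (¬p2 ∨ p2)): at the accessible world s1, s1 ⊩ (p2 → p1) ∧ ¬p2 but s1 ⊮ (p1 ∧ ¬p1) ∧ (¬p2 ∨ p2).
s1 ⊮ (p1 ∧ ¬p1) ∧ (¬p2 ∨ p2) since s1 fails p1 ∧ ¬p1.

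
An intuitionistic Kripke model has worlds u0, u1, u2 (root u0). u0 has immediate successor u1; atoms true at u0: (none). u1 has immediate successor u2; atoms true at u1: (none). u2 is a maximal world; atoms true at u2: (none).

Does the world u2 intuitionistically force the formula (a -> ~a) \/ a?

u2 ||- (a -> ~a) \/ a via the disjunct a -> ~a.

Yes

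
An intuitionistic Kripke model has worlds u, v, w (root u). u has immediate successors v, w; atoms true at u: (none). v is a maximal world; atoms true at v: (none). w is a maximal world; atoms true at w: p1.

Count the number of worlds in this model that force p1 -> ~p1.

1

u: does not force it — u ||-/- p1 -> ~p1: at the accessible world w, w ||- p1 but w ||-/- ~p1.
v: forces it.
w: does not force it — w ||-/- p1 -> ~p1: already at w itself, w ||- p1 but w ||-/- ~p1.
Worlds forcing the formula: {v}.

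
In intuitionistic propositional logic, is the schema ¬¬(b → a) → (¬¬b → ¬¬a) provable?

Yes

This is the distribution of double negation over implication, which is intuitionistically derivable.
Assume ¬¬(b → a) and ¬¬b; suppose ¬a. Then b → a would give ¬b (by contraposition), contradicting ¬¬b; so ¬(b → a), contradicting ¬¬(b → a). Hence ¬¬a.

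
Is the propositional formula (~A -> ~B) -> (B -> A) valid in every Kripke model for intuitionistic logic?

This is the converse of contraposition, which is not intuitionistically valid.
A Kripke countermodel: worlds w0, w1; order generated by w0 <= w1; atoms true at each world — w0:{B}; w1:{A,B}.
w0 ||-/- (~A -> ~B) -> (B -> A): already at w0 itself, w0 ||- ~A -> ~B but w0 ||-/- B -> A.
w0 ||-/- B -> A: already at w0 itself, w0 ||- B but w0 ||-/- A.
w0 lacks atom A, so w0 ||-/- A.
So the root w0 does not force the formula.

No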